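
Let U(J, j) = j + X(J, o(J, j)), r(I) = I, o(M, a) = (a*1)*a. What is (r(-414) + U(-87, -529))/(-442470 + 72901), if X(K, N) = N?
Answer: -278898/369569 ≈ -0.75466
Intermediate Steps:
o(M, a) = a² (o(M, a) = a*a = a²)
U(J, j) = j + j²
(r(-414) + U(-87, -529))/(-442470 + 72901) = (-414 - 529*(1 - 529))/(-442470 + 72901) = (-414 - 529*(-528))/(-369569) = (-414 + 279312)*(-1/369569) = 278898*(-1/369569) = -278898/369569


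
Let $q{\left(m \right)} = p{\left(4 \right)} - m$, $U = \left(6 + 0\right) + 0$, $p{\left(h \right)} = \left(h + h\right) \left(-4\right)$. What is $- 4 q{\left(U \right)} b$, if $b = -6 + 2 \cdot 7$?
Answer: $1216$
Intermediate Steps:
$p{\left(h \right)} = - 8 h$ ($p{\left(h \right)} = 2 h \left(-4\right) = - 8 h$)
$U = 6$ ($U = 6 + 0 = 6$)
$b = 8$ ($b = -6 + 14 = 8$)
$q{\left(m \right)} = -32 - m$ ($q{\left(m \right)} = \left(-8\right) 4 - m = -32 - m$)
$- 4 q{\left(U \right)} b = - 4 \left(-32 - 6\right) 8 = - 4 \left(-38\right) 8 = - \left(-152\right) 8 = \left(-1\right) \left(-1216\right) = 1216$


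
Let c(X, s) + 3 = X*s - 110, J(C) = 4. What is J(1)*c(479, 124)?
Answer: 237132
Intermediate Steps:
c(X, s) = -113 + X*s (c(X, s) = -3 + (X*s - 110) = -3 + (-110 + X*s) = -113 + X*s)
J(1)*c(479, 124) = 4*(-113 + 479*124) = 4*(-113 + 59396) = 4*59283 = 237132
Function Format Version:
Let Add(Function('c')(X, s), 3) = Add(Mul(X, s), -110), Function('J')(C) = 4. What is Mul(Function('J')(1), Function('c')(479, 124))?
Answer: 237132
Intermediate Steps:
Function('c')(X, s) = Add(-113, Mul(X, s)) (Function('c')(X, s) = Add(-3, Add(Mul(X, s), -110)) = Add(-3, Add(-110, Mul(X, s))) = Add(-113, Mul(X, s)))
Mul(Function('J')(1), Function('c')(479, 124)) = Mul(4, Add(-113, Mul(479, 124))) = Mul(4, Add(-113, 59396)) = Mul(4, 59283) = 237132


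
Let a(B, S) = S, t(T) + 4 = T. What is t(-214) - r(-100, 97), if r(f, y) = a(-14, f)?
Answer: -118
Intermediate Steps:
t(T) = -4 + T
r(f, y) = f
t(-214) - r(-100, 97) = (-4 - 214) - 1*(-100) = -218 + 100 = -118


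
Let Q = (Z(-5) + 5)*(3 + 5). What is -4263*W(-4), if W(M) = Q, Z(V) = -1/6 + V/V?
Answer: -198940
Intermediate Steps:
Z(V) = 5/6 (Z(V) = -1*1/6 + 1 = -1/6 + 1 = 5/6)
Q = 140/3 (Q = (5/6 + 5)*(3 + 5) = (35/6)*8 = 140/3 ≈ 46.667)
W(M) = 140/3
-4263*W(-4) = -4263*140/3 = -198940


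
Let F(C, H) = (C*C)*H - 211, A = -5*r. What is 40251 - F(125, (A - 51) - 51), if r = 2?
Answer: 1790462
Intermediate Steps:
A = -10 (A = -5*2 = -10)
F(C, H) = -211 + H*C² (F(C, H) = C²*H - 211 = H*C² - 211 = -211 + H*C²)
40251 - F(125, (A - 51) - 51) = 40251 - (-211 + ((-10 - 51) - 51)*125²) = 40251 - (-211 + (-61 - 51)*15625) = 40251 - (-211 - 112*15625) = 40251 - (-211 - 1750000) = 40251 - 1*(-1750211) = 40251 + 1750211 = 1790462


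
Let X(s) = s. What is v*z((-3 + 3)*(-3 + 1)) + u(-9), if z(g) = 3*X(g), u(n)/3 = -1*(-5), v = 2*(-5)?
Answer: 15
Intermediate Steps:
v = -10
u(n) = 15 (u(n) = 3*(-1*(-5)) = 3*5 = 15)
z(g) = 3*g
v*z((-3 + 3)*(-3 + 1)) + u(-9) = -30*(-3 + 3)*(-3 + 1) + 15 = -30*0*(-2) + 15 = -30*0 + 15 = -10*0 + 15 = 0 + 15 = 15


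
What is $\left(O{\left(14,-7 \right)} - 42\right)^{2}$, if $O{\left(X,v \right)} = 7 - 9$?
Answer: $1936$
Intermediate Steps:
$O{\left(X,v \right)} = -2$ ($O{\left(X,v \right)} = 7 - 9 = -2$)
$\left(O{\left(14,-7 \right)} - 42\right)^{2} = \left(-2 - 42\right)^{2} = \left(-44\right)^{2} = 1936$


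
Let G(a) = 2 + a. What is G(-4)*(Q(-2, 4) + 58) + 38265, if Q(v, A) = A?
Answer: 38141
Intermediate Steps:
G(-4)*(Q(-2, 4) + 58) + 38265 = (2 - 4)*(4 + 58) + 38265 = -2*62 + 38265 = -124 + 38265 = 38141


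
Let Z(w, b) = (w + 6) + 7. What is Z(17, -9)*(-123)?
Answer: -3690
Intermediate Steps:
Z(w, b) = 13 + w (Z(w, b) = (6 + w) + 7 = 13 + w)
Z(17, -9)*(-123) = (13 + 17)*(-123) = 30*(-123) = -3690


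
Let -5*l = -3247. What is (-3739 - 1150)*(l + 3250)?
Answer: -95320833/5 ≈ -1.9064e+7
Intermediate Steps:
l = 3247/5 (l = -⅕*(-3247) = 3247/5 ≈ 649.40)
(-3739 - 1150)*(l + 3250) = (-3739 - 1150)*(3247/5 + 3250) = -4889*19497/5 = -95320833/5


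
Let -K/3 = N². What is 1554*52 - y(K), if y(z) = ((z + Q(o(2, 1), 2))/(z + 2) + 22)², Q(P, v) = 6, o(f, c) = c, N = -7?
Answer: 1687892639/21025 ≈ 80280.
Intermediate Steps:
K = -147 (K = -3*(-7)² = -3*49 = -147)
y(z) = (22 + (6 + z)/(2 + z))² (y(z) = ((z + 6)/(z + 2) + 22)² = ((6 + z)/(2 + z) + 22)² = (22 + (6 + z)/(2 + z))²)
1554*52 - y(K) = 1554*52 - (50 + 23*(-147))²/(2 - 147)² = 80808 - (50 - 3381)²/(-145)² = 80808 - (-3331)²/21025 = 80808 - 11095561/21025 = 1687892639/21025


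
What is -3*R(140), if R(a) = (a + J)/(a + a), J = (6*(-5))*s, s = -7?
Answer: -15/4 ≈ -3.7500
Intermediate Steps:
J = 210 (J = (6*(-5))*(-7) = -30*(-7) = 210)
R(a) = (210 + a)/(2*a) (R(a) = (a + 210)/(a + a) = (210 + a)/((2*a)) = (210 + a)*(1/(2*a)) = (210 + a)/(2*a))
-3*R(140) = -3*(210 + 140)/(2*140) = -3*350/(2*140) = -3*5/4 = -15/4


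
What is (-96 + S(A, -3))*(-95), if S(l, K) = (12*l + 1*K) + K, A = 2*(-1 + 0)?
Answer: 11970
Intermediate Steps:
A = -2 (A = 2*(-1) = -2)
S(l, K) = 2*K + 12*l (S(l, K) = (12*l + K) + K = (K + 12*l) + K = 2*K + 12*l)
(-96 + S(A, -3))*(-95) = (-96 + (2*(-3) + 12*(-2)))*(-95) = (-96 + (-6 - 24))*(-95) = (-96 - 30)*(-95) = -126*(-95) = 11970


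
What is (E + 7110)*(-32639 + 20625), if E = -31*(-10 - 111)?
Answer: -130484054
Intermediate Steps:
E = 3751 (E = -31*(-121) = 3751)
(E + 7110)*(-32639 + 20625) = (3751 + 7110)*(-32639 + 20625) = 10861*(-12014) = -130484054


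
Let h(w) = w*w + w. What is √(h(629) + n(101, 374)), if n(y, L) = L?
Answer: 2*√99161 ≈ 629.80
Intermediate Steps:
h(w) = w + w² (h(w) = w² + w = w + w²)
√(h(629) + n(101, 374)) = √(629*(1 + 629) + 374) = √(629*630 + 374) = √(396270 + 374) = √396644 = 2*√99161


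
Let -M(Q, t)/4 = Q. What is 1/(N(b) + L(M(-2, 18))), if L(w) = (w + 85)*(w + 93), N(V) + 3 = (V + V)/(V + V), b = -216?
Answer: 1/9391 ≈ 0.00010648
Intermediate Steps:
M(Q, t) = -4*Q
N(V) = -2 (N(V) = -3 + (V + V)/(V + V) = -3 + (2*V)/((2*V)) = -3 + (2*V)*(1/(2*V)) = -3 + 1 = -2)
L(w) = (85 + w)*(93 + w)
1/(N(b) + L(M(-2, 18))) = 1/(-2 + (7905 + (-4*(-2))**2 + 178*(-4*(-2)))) = 1/(-2 + (7905 + 8**2 + 178*8)) = 1/(-2 + (7905 + 64 + 1424)) = 1/(-2 + 9393) = 1/9391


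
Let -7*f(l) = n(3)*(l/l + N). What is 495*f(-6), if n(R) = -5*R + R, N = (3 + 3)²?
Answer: 219780/7 ≈ 31397.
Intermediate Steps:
N = 36 (N = 6² = 36)
n(R) = -4*R
f(l) = 444/7 (f(l) = -(-4*3)*(l/l + 36)/7 = -(-12)*(1 + 36)/7 = -(-12)*37/7 = -⅐*(-444) = 444/7)
495*f(-6) = 495*(444/7) = 219780/7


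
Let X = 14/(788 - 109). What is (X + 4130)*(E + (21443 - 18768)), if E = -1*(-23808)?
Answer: 10609407596/97 ≈ 1.0938e+8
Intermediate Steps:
E = 23808
X = 2/97 (X = 14/679 = 14*(1/679) = 2/97 ≈ 0.020619)
(X + 4130)*(E + (21443 - 18768)) = (2/97 + 4130)*(23808 + (21443 - 18768)) = 400612*(23808 + 2675)/97 = (400612/97)*26483 = 10609407596/97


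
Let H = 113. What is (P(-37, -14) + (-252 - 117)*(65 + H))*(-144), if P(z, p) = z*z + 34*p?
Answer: 9329616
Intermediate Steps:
P(z, p) = z² + 34*p
(P(-37, -14) + (-252 - 117)*(65 + H))*(-144) = (((-37)² + 34*(-14)) + (-252 - 117)*(65 + 113))*(-144) = ((1369 - 476) - 369*178)*(-144) = (893 - 65682)*(-144) = -64789*(-144) = 9329616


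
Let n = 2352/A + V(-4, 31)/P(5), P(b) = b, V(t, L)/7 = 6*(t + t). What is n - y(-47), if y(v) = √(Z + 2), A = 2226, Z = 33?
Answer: -17528/265 - √35 ≈ -72.059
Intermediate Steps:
V(t, L) = 84*t (V(t, L) = 7*(6*(t + t)) = 7*(6*(2*t)) = 7*(12*t) = 84*t)
y(v) = √35 (y(v) = √(33 + 2) = √35)
n = -17528/265 (n = 2352/2226 + (84*(-4))/5 = 2352*(1/2226) - 336*⅕ = 56/53 - 336/5 = -17528/265 ≈ -66.143)
n - y(-47) = -17528/265 - √35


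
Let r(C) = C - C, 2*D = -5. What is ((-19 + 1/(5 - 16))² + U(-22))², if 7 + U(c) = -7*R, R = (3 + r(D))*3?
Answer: 1269496900/14641 ≈ 86708.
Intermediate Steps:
D = -5/2 (D = (½)*(-5) = -5/2 ≈ -2.5000)
r(C) = 0
R = 9 (R = (3 + 0)*3 = 3*3 = 9)
U(c) = -70 (U(c) = -7 - 7*9 = -7 - 63 = -70)
((-19 + 1/(5 - 16))² + U(-22))² = ((-19 + 1/(5 - 16))² - 70)² = ((-19 + 1/(-11))² - 70)² = ((-19 - 1/11)² - 70)² = ((-210/11)² - 70)² = (44100/121 - 70)² = (35630/121)² = 1269496900/14641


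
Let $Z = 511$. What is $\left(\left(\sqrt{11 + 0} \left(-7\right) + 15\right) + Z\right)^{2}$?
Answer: $277215 - 7364 \sqrt{11} \approx 2.5279 \cdot 10^{5}$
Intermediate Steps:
$\left(\left(\sqrt{11 + 0} \left(-7\right) + 15\right) + Z\right)^{2} = \left(\left(\sqrt{11 + 0} \left(-7\right) + 15\right) + 511\right)^{2} = \left(\left(\sqrt{11} \left(-7\right) + 15\right) + 511\right)^{2} = \left(\left(- 7 \sqrt{11} + 15\right) + 511\right)^{2} = \left(\left(15 - 7 \sqrt{11}\right) + 511\right)^{2} = \left(526 - 7 \sqrt{11}\right)^{2}$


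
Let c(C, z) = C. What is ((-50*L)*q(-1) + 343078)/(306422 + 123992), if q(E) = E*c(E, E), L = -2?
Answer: 171589/215207 ≈ 0.79732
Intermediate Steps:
q(E) = E² (q(E) = E*E = E²)
((-50*L)*q(-1) + 343078)/(306422 + 123992) = (-50*(-2)*(-1)² + 343078)/(306422 + 123992) = (100*1 + 343078)/430414 = (100 + 343078)*(1/430414) = 343178*(1/430414) = 171589/215207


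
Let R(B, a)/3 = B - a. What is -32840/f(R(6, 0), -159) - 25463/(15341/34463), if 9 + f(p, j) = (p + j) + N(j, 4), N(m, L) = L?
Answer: -63807890717/1119893 ≈ -56977.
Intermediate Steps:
R(B, a) = -3*a + 3*B (R(B, a) = 3*(B - a) = -3*a + 3*B)
f(p, j) = -5 + j + p (f(p, j) = -9 + ((p + j) + 4) = -9 + ((j + p) + 4) = -9 + (4 + j + p) = -5 + j + p)
-32840/f(R(6, 0), -159) - 25463/(15341/34463) = -32840/(-5 - 159 + (-3*0 + 3*6)) - 25463/(15341/34463) = -32840/(-5 - 159 + (0 + 18)) - 25463/(15341*(1/34463)) = -32840/(-5 - 159 + 18) - 25463/15341/34463 = -32840/(-146) - 25463*34463/15341 = -32840*(-1/146) - 877531369/15341 = 16420/73 - 877531369/15341 = -63807890717/1119893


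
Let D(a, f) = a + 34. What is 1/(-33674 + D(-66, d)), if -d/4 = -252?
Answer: -1/33706 ≈ -2.9668e-5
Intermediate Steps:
d = 1008 (d = -4*(-252) = 1008)
D(a, f) = 34 + a
1/(-33674 + D(-66, d)) = 1/(-33674 + (34 - 66)) = 1/(-33674 - 32) = 1/(-33706) = -1/33706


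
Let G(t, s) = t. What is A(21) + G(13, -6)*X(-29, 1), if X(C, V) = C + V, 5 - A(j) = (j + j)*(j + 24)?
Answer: -2249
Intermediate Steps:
A(j) = 5 - 2*j*(24 + j) (A(j) = 5 - (j + j)*(j + 24) = 5 - 2*j*(24 + j))
A(21) + G(13, -6)*X(-29, 1) = (5 - 48*21 - 2*21²) + 13*(-29 + 1) = (5 - 1008 - 2*441) + 13*(-28) = (5 - 1008 - 882) - 364 = -1885 - 364 = -2249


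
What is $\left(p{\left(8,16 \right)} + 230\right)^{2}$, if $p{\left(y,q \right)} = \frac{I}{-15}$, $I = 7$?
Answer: $\frac{11854249}{225} \approx 52686.0$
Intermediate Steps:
$p{\left(y,q \right)} = - \frac{7}{15}$ ($p{\left(y,q \right)} = \frac{7}{-15} = 7 \left(- \frac{1}{15}\right) = - \frac{7}{15}$)
$\left(p{\left(8,16 \right)} + 230\right)^{2} = \left(- \frac{7}{15} + 230\right)^{2} = \left(\frac{3443}{15}\right)^{2} = \frac{11854249}{225}$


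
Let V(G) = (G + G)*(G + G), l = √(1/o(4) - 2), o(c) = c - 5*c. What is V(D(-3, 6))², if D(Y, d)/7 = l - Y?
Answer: -16055487/16 + 799533*I*√33 ≈ -1.0035e+6 + 4.593e+6*I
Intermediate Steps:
o(c) = -4*c
l = I*√33/4 (l = √(1/(-4*4) - 2) = √(1/(-16) - 2) = √(-1/16 - 2) = √(-33/16) = I*√33/4 ≈ 1.4361*I)
D(Y, d) = -7*Y + 7*I*√33/4 (D(Y, d) = 7*(I*√33/4 - Y) = 7*(-Y + I*√33/4) = -7*Y + 7*I*√33/4)
V(G) = 4*G² (V(G) = (2*G)*(2*G) = 4*G²)
V(D(-3, 6))² = (4*(-7*(-3) + 7*I*√33/4)²)² = (4*(21 + 7*I*√33/4)²)² = 16*(21 + 7*I*√33/4)⁴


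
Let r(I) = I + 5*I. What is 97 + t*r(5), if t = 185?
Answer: 5647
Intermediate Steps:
r(I) = 6*I
97 + t*r(5) = 97 + 185*(6*5) = 97 + 185*30 = 97 + 5550 = 5647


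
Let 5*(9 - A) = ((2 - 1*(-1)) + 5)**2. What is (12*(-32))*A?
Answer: 7296/5 ≈ 1459.2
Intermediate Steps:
A = -19/5 (A = 9 - ((2 - 1*(-1)) + 5)**2/5 = 9 - ((2 + 1) + 5)**2/5 = 9 - (3 + 5)**2/5 = 9 - 1/5*8**2 = 9 - 1/5*64 = 9 - 64/5 = -19/5 ≈ -3.8000)
(12*(-32))*A = (12*(-32))*(-19/5) = -384*(-19/5) = 7296/5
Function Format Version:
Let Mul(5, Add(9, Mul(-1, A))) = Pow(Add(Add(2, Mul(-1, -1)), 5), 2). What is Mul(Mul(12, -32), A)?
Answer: Rational(7296, 5) ≈ 1459.2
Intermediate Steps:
A = Rational(-19, 5) (A = Add(9, Mul(Rational(-1, 5), Pow(Add(Add(2, Mul(-1, -1)), 5), 2))) = Add(9, Mul(Rational(-1, 5), Pow(Add(Add(2, 1), 5), 2))) = Add(9, Mul(Rational(-1, 5), Pow(Add(3, 5), 2))) = Add(9, Mul(Rational(-1, 5), Pow(8, 2))) = Add(9, Mul(Rational(-1, 5), 64)) = Add(9, Rational(-64, 5)) = Rational(-19, 5) ≈ -3.8000)
Mul(Mul(12, -32), A) = Mul(Mul(12, -32), Rational(-19, 5)) = Mul(-384, Rational(-19, 5)) = Rational(7296, 5)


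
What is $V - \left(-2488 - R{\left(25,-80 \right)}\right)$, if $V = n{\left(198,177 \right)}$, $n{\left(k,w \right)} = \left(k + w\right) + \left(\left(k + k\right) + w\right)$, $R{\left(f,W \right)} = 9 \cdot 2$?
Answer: $3454$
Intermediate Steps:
$R{\left(f,W \right)} = 18$
$n{\left(k,w \right)} = 2 w + 3 k$ ($n{\left(k,w \right)} = \left(k + w\right) + \left(2 k + w\right) = \left(k + w\right) + \left(w + 2 k\right) = 2 w + 3 k$)
$V = 948$ ($V = 2 \cdot 177 + 3 \cdot 198 = 354 + 594 = 948$)
$V - \left(-2488 - R{\left(25,-80 \right)}\right) = 948 + \left(6902 - \left(4414 - 18\right)\right) = 948 + \left(6902 - 4396\right) = 948 + 2506 = 3454$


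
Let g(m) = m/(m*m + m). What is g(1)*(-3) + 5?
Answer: 7/2 ≈ 3.5000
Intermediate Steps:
g(m) = m/(m + m²) (g(m) = m/(m² + m) = m/(m + m²))
g(1)*(-3) + 5 = -3/(1 + 1) + 5 = -3/2 + 5 = 7/2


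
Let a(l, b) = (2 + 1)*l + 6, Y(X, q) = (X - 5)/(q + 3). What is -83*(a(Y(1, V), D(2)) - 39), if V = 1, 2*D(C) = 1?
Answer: 2988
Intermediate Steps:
D(C) = 1/2 (D(C) = (1/2)*1 = 1/2)
Y(X, q) = (-5 + X)/(3 + q)
a(l, b) = 6 + 3*l (a(l, b) = 3*l + 6 = 6 + 3*l)
-83*(a(Y(1, V), D(2)) - 39) = -83*((6 + 3*((-5 + 1)/(3 + 1))) - 39) = -83*((6 + 3*(-4/4)) - 39) = -83*((6 + 3*((1/4)*(-4))) - 39) = -83*((6 + 3*(-1)) - 39) = -83*((6 - 3) - 39) = -83*(3 - 39) = -83*(-36) = 2988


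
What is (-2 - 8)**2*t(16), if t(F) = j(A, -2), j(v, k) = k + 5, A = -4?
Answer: 300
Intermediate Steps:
j(v, k) = 5 + k
t(F) = 3 (t(F) = 5 - 2 = 3)
(-2 - 8)**2*t(16) = (-2 - 8)**2*3 = (-10)**2*3 = 100*3 = 300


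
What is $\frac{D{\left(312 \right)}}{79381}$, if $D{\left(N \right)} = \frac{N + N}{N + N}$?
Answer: $\frac{1}{79381} \approx 1.2597 \cdot 10^{-5}$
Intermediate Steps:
$D{\left(N \right)} = 1$ ($D{\left(N \right)} = \frac{2 N}{2 N} = 2 N \frac{1}{2 N} = 1$)
$\frac{D{\left(312 \right)}}{79381} = 1 \cdot \frac{1}{79381} = \frac{1}{79381}$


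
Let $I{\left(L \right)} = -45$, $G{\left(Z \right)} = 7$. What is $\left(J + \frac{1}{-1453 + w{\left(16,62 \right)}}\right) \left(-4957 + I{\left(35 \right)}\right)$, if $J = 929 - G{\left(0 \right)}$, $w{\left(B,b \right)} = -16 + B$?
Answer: $- \frac{6701004330}{1453} \approx -4.6118 \cdot 10^{6}$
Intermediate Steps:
$J = 922$ ($J = 929 - 7 = 922$)
$\left(J + \frac{1}{-1453 + w{\left(16,62 \right)}}\right) \left(-4957 + I{\left(35 \right)}\right) = \left(922 + \frac{1}{-1453 + \left(-16 + 16\right)}\right) \left(-4957 - 45\right) = \left(922 + \frac{1}{-1453 + 0}\right) \left(-5002\right) = \left(922 + \frac{1}{-1453}\right) \left(-5002\right) = \left(922 - \frac{1}{1453}\right) \left(-5002\right) = \frac{1339665}{1453} \left(-5002\right) = - \frac{6701004330}{1453}$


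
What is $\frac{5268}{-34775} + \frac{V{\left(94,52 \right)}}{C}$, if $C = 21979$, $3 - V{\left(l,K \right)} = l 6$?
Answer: $- \frac{135294147}{764319725} \approx -0.17701$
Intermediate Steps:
$V{\left(l,K \right)} = 3 - 6 l$ ($V{\left(l,K \right)} = 3 - l 6 = 3 - 6 l$)
$\frac{5268}{-34775} + \frac{V{\left(94,52 \right)}}{C} = \frac{5268}{-34775} + \frac{3 - 564}{21979} = 5268 \left(- \frac{1}{34775}\right) + \left(3 - 564\right) \frac{1}{21979} = - \frac{5268}{34775} - \frac{561}{21979} = - \frac{135294147}{764319725}$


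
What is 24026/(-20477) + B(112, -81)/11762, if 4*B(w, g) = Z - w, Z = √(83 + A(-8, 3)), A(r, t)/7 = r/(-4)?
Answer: -141583584/120425237 + √97/47048 ≈ -1.1755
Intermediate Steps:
A(r, t) = -7*r/4 (A(r, t) = 7*(r/(-4)) = 7*(r*(-¼)) = 7*(-r/4) = -7*r/4)
Z = √97 (Z = √(83 - 7/4*(-8)) = √(83 + 14) = √97 ≈ 9.8489)
B(w, g) = -w/4 + √97/4 (B(w, g) = (√97 - w)/4 = -w/4 + √97/4)
24026/(-20477) + B(112, -81)/11762 = 24026/(-20477) + (-¼*112 + √97/4)/11762 = 24026*(-1/20477) + (-28 + √97/4)*(1/11762) = -24026/20477 + (-14/5881 + √97/47048) = -141583584/120425237 + √97/47048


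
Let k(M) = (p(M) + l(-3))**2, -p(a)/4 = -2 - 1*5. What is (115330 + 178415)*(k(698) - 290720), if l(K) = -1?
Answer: -85183406295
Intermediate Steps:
p(a) = 28 (p(a) = -4*(-2 - 1*5) = -4*(-2 - 5) = -4*(-7) = 28)
k(M) = 729 (k(M) = (28 - 1)**2 = 27**2 = 729)
(115330 + 178415)*(k(698) - 290720) = (115330 + 178415)*(729 - 290720) = 293745*(-289991) = -85183406295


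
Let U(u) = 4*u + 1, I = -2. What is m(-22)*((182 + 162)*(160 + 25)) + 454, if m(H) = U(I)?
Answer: -445026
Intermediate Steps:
U(u) = 1 + 4*u
m(H) = -7 (m(H) = 1 + 4*(-2) = 1 - 8 = -7)
m(-22)*((182 + 162)*(160 + 25)) + 454 = -7*(182 + 162)*(160 + 25) + 454 = -2408*185 + 454 = -7*63640 + 454 = -445480 + 454 = -445026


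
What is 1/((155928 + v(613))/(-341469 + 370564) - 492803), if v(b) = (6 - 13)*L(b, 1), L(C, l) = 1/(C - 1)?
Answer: -17806140/8774823782491 ≈ -2.0292e-6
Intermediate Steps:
L(C, l) = 1/(-1 + C)
v(b) = -7/(-1 + b) (v(b) = (6 - 13)/(-1 + b) = -7/(-1 + b))
1/((155928 + v(613))/(-341469 + 370564) - 492803) = 1/((155928 - 7/(-1 + 613))/(-341469 + 370564) - 492803) = 1/((155928 - 7/612)/29095 - 492803) = 1/((155928 - 7*1/612)*(1/29095) - 492803) = 1/((155928 - 7/612)*(1/29095) - 492803) = 1/((95427929/612)*(1/29095) - 492803) = 1/(95427929/17806140 - 492803) = 1/(-8774823782491/17806140) = -17806140/8774823782491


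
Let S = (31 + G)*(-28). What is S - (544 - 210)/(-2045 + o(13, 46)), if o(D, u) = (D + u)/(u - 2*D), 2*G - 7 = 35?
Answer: -59457816/40841 ≈ -1455.8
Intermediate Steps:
G = 21 (G = 7/2 + (1/2)*35 = 7/2 + 35/2 = 21)
o(D, u) = (D + u)/(u - 2*D)
S = -1456 (S = (31 + 21)*(-28) = 52*(-28) = -1456)
S - (544 - 210)/(-2045 + o(13, 46)) = -1456 - (544 - 210)/(-2045 + (13 + 46)/(46 - 2*13)) = -1456 - 334/(-2045 + 59/(46 - 26)) = -1456 - 334/(-2045 + 59/20) = -1456 - 334/(-40841/20) = -1456 - 334*(-20)/40841 = -1456 - 1*(-6680/40841) = -1456 + 6680/40841 = -59457816/40841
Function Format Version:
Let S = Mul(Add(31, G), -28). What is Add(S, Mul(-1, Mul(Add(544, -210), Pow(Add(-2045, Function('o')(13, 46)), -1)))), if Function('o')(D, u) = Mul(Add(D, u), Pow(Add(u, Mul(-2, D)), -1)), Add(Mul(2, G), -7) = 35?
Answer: Rational(-59457816, 40841) ≈ -1455.8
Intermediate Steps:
G = 21 (G = Add(Rational(7, 2), Mul(Rational(1, 2), 35)) = Add(Rational(7, 2), Rational(35, 2)) = 21)
Function('o')(D, u) = Mul(Pow(Add(u, Mul(-2, D)), -1), Add(D, u))
S = -1456 (S = Mul(Add(31, 21), -28) = Mul(52, -28) = -1456)
Add(S, Mul(-1, Mul(Add(544, -210), Pow(Add(-2045, Function('o')(13, 46)), -1)))) = Add(-1456, Mul(-1, Mul(Add(544, -210), Pow(Add(-2045, Mul(Pow(Add(46, Mul(-2, 13)), -1), Add(13, 46))), -1)))) = Add(-1456, Mul(-1, Mul(334, Pow(Add(-2045, Mul(Pow(Add(46, -26), -1), 59)), -1)))) = Add(-1456, Mul(-1, Mul(334, Pow(Add(-2045, Mul(Pow(20, -1), 59)), -1)))) = Add(-1456, Mul(-1, Mul(334, Pow(Add(-2045, Mul(Rational(1, 20), 59)), -1)))) = Add(-1456, Mul(-1, Mul(334, Pow(Add(-2045, Rational(59, 20)), -1)))) = Add(-1456, Mul(-1, Mul(334, Pow(Rational(-40841, 20), -1)))) = Add(-1456, Mul(-1, Mul(334, Rational(-20, 40841)))) = Add(-1456, Mul(-1, Rational(-6680, 40841))) = Add(-1456, Rational(6680, 40841)) = Rational(-59457816, 40841)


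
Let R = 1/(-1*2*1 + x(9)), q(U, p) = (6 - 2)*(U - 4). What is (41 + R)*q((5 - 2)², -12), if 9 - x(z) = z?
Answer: 810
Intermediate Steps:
x(z) = 9 - z
q(U, p) = -16 + 4*U (q(U, p) = 4*(-4 + U) = -16 + 4*U)
R = -½ (R = 1/(-1*2*1 + (9 - 1*9)) = 1/(-2*1 + (9 - 9)) = 1/(-2 + 0) = 1/(-2) = -½ ≈ -0.50000)
(41 + R)*q((5 - 2)², -12) = (41 - ½)*(-16 + 4*(5 - 2)²) = 81*(-16 + 4*3²)/2 = 81*(-16 + 4*9)/2 = 81*(-16 + 36)/2 = (81/2)*20 = 810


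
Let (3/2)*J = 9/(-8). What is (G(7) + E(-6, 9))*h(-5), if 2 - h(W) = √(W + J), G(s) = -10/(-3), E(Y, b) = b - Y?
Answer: 110/3 - 55*I*√23/6 ≈ 36.667 - 43.962*I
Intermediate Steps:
J = -¾ (J = 2*(9/(-8))/3 = 2*(9*(-⅛))/3 = (⅔)*(-9/8) = -¾ ≈ -0.75000)
G(s) = 10/3 (G(s) = -10*(-⅓) = 10/3)
h(W) = 2 - √(-¾ + W) (h(W) = 2 - √(W - ¾) = 2 - √(-¾ + W))
(G(7) + E(-6, 9))*h(-5) = (10/3 + (9 - 1*(-6)))*(2 - √(-3 + 4*(-5))/2) = (10/3 + (9 + 6))*(2 - √(-3 - 20)/2) = (10/3 + 15)*(2 - I*√23/2) = 55*(2 - I*√23/2)/3 = 110/3 - 55*I*√23/6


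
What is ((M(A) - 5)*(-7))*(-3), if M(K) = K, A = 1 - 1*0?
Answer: -84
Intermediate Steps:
A = 1 (A = 1 + 0 = 1)
((M(A) - 5)*(-7))*(-3) = ((1 - 5)*(-7))*(-3) = -4*(-7)*(-3) = 28*(-3) = -84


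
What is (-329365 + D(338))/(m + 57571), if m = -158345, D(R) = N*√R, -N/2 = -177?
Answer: 329365/100774 - 2301*√2/50387 ≈ 3.2038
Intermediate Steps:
N = 354 (N = -2*(-177) = 354)
D(R) = 354*√R
(-329365 + D(338))/(m + 57571) = (-329365 + 354*√338)/(-158345 + 57571) = (-329365 + 354*(13*√2))/(-100774) = (-329365 + 4602*√2)*(-1/100774) = 329365/100774 - 2301*√2/50387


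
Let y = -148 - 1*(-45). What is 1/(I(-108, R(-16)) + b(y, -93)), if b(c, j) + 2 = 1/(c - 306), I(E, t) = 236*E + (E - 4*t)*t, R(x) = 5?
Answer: -409/10687171 ≈ -3.8270e-5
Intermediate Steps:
y = -103 (y = -148 + 45 = -103)
I(E, t) = 236*E + t*(E - 4*t)
b(c, j) = -2 + 1/(-306 + c) (b(c, j) = -2 + 1/(c - 306) = -2 + 1/(-306 + c))
1/(I(-108, R(-16)) + b(y, -93)) = 1/((-4*5² + 236*(-108) - 108*5) + (613 - 2*(-103))/(-306 - 103)) = 1/((-4*25 - 25488 - 540) + (613 + 206)/(-409)) = 1/((-100 - 25488 - 540) - 1/409*819) = 1/(-26128 - 819/409) = 1/(-10687171/409) = -409/10687171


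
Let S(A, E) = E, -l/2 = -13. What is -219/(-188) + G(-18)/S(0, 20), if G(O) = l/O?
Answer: 2311/2115 ≈ 1.0927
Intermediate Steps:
l = 26 (l = -2*(-13) = 26)
G(O) = 26/O
-219/(-188) + G(-18)/S(0, 20) = -219/(-188) + (26/(-18))/20 = -219*(-1/188) + (26*(-1/18))*(1/20) = 219/188 - 13/9*1/20 = 219/188 - 13/180 = 2311/2115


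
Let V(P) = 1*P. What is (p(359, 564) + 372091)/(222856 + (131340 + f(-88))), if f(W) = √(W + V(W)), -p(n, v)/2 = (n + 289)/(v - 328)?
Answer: 1943920181705/1850458397232 - 21953045*I*√11/1850458397232 ≈ 1.0505 - 3.9347e-5*I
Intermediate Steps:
V(P) = P
p(n, v) = -2*(289 + n)/(-328 + v) (p(n, v) = -2*(n + 289)/(v - 328) = -2*(289 + n)/(-328 + v))
f(W) = √2*√W (f(W) = √(W + W) = √(2*W) = √2*√W)
(p(359, 564) + 372091)/(222856 + (131340 + f(-88))) = (2*(-289 - 1*359)/(-328 + 564) + 372091)/(222856 + (131340 + √2*√(-88))) = (2*(-289 - 359)/236 + 372091)/(222856 + (131340 + √2*(2*I*√22))) = (2*(1/236)*(-648) + 372091)/(222856 + (131340 + 4*I*√11)) = (-324/59 + 372091)/(354196 + 4*I*√11) = 21953045/(59*(354196 + 4*I*√11))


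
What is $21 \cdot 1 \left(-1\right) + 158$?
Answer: $137$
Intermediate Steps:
$21 \cdot 1 \left(-1\right) + 158 = 21 \left(-1\right) + 158 = -21 + 158 = 137$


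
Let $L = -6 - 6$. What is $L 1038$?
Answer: $-12456$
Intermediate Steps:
$L = -12$ ($L = -6 - 6 = -12$)
$L 1038 = \left(-12\right) 1038 = -12456$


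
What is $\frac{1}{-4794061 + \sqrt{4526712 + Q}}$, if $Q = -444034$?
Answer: $- \frac{4794061}{22983016789043} - \frac{\sqrt{4082678}}{22983016789043} \approx -2.0868 \cdot 10^{-7}$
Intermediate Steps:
$\frac{1}{-4794061 + \sqrt{4526712 + Q}} = \frac{1}{-4794061 + \sqrt{4526712 - 444034}} = \frac{1}{-4794061 + \sqrt{4082678}}$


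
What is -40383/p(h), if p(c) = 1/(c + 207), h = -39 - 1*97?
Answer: -2867193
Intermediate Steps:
h = -136 (h = -39 - 97 = -136)
p(c) = 1/(207 + c)
-40383/p(h) = -40383/(1/(207 - 136)) = -40383/(1/71) = -40383/1/71 = -40383*71 = -2867193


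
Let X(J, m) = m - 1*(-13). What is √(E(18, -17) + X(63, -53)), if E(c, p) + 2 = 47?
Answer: √5 ≈ 2.2361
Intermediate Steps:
X(J, m) = 13 + m (X(J, m) = m + 13 = 13 + m)
E(c, p) = 45 (E(c, p) = -2 + 47 = 45)
√(E(18, -17) + X(63, -53)) = √(45 + (13 - 53)) = √(45 - 40) = √5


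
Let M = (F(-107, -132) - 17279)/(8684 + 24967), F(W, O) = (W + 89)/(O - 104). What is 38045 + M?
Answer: 151067731897/3970818 ≈ 38045.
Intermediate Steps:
F(W, O) = (89 + W)/(-104 + O)
M = -2038913/3970818 (M = ((89 - 107)/(-104 - 132) - 17279)/(8684 + 24967) = (-18/(-236) - 17279)/33651 = (-1/236*(-18) - 17279)*(1/33651) = (9/118 - 17279)*(1/33651) = -2038913/118*1/33651 = -2038913/3970818 ≈ -0.51347)
38045 + M = 38045 - 2038913/3970818 = 151067731897/3970818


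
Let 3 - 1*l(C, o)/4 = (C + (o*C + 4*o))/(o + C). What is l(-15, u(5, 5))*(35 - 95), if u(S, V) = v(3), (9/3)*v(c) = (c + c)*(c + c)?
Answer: 11040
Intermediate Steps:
v(c) = 4*c²/3 (v(c) = ((c + c)*(c + c))/3 = ((2*c)*(2*c))/3 = (4*c²)/3 = 4*c²/3)
u(S, V) = 12 (u(S, V) = (4/3)*3² = (4/3)*9 = 12)
l(C, o) = 12 - 4*(C + 4*o + C*o)/(C + o) (l(C, o) = 12 - 4*(C + (o*C + 4*o))/(o + C) = 12 - 4*(C + (C*o + 4*o))/(C + o) = 12 - 4*(C + (4*o + C*o))/(C + o) = 12 - 4*(C + 4*o + C*o)/(C + o))
l(-15, u(5, 5))*(35 - 95) = (4*(-1*12 + 2*(-15) - 1*(-15)*12)/(-15 + 12))*(35 - 95) = (4*(-12 - 30 + 180)/(-3))*(-60) = (4*(-⅓)*138)*(-60) = -184*(-60) = 11040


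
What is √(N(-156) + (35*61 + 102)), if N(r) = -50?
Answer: 27*√3 ≈ 46.765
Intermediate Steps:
√(N(-156) + (35*61 + 102)) = √(-50 + (35*61 + 102)) = √(-50 + (2135 + 102)) = √(-50 + 2237) = √2187 = 27*√3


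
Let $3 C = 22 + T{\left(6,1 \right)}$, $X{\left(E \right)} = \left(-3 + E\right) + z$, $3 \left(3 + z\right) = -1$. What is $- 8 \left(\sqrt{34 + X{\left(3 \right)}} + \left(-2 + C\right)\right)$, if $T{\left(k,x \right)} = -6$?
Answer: $- \frac{80}{3} - \frac{16 \sqrt{69}}{3} \approx -70.969$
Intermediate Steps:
$z = - \frac{10}{3}$ ($z = -3 + \frac{1}{3} \left(-1\right) = -3 - \frac{1}{3} = - \frac{10}{3} \approx -3.3333$)
$X{\left(E \right)} = - \frac{19}{3} + E$ ($X{\left(E \right)} = \left(-3 + E\right) - \frac{10}{3} = - \frac{19}{3} + E$)
$C = \frac{16}{3}$ ($C = \frac{22 - 6}{3} = \frac{1}{3} \cdot 16 = \frac{16}{3} \approx 5.3333$)
$- 8 \left(\sqrt{34 + X{\left(3 \right)}} + \left(-2 + C\right)\right) = - 8 \left(\sqrt{34 + \left(- \frac{19}{3} + 3\right)} + \left(-2 + \frac{16}{3}\right)\right) = - 8 \left(\sqrt{34 - \frac{10}{3}} + \frac{10}{3}\right) = - 8 \left(\sqrt{\frac{92}{3}} + \frac{10}{3}\right) = - 8 \left(\frac{2 \sqrt{69}}{3} + \frac{10}{3}\right) = - 8 \left(\frac{10}{3} + \frac{2 \sqrt{69}}{3}\right) = - \frac{80}{3} - \frac{16 \sqrt{69}}{3}$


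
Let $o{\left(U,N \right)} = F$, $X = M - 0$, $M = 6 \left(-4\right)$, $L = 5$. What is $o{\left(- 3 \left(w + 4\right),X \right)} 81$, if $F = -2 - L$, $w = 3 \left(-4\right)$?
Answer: $-567$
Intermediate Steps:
$w = -12$
$M = -24$
$F = -7$ ($F = -2 - 5 = -7$)
$X = -24$ ($X = -24 - 0 = -24 + 0 = -24$)
$o{\left(U,N \right)} = -7$
$o{\left(- 3 \left(w + 4\right),X \right)} 81 = \left(-7\right) 81 = -567$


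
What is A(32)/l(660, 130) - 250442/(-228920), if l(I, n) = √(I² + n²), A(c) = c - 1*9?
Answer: 125221/114460 + 23*√181/9050 ≈ 1.1282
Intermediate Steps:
A(c) = -9 + c (A(c) = c - 9 = -9 + c)
A(32)/l(660, 130) - 250442/(-228920) = (-9 + 32)/(√(660² + 130²)) - 250442/(-228920) = 23/(√(435600 + 16900)) - 250442*(-1/228920) = 23/(√452500) + 125221/114460 = 23/((50*√181)) + 125221/114460 = 23*(√181/9050) + 125221/114460 = 23*√181/9050 + 125221/114460 = 125221/114460 + 23*√181/9050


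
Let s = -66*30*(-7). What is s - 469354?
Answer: -455494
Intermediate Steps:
s = 13860 (s = -1980*(-7) = 13860)
s - 469354 = 13860 - 469354 = -455494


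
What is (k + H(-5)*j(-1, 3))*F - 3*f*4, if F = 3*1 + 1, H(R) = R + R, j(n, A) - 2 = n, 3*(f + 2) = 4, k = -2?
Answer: -40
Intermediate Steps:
f = -⅔ (f = -2 + (⅓)*4 = -2 + 4/3 = -⅔ ≈ -0.66667)
j(n, A) = 2 + n
H(R) = 2*R
F = 4 (F = 3 + 1 = 4)
(k + H(-5)*j(-1, 3))*F - 3*f*4 = (-2 + (2*(-5))*(2 - 1))*4 - 3*(-⅔)*4 = (-2 - 10*1)*4 + 2*4 = (-2 - 10)*4 + 8 = -12*4 + 8 = -48 + 8 = -40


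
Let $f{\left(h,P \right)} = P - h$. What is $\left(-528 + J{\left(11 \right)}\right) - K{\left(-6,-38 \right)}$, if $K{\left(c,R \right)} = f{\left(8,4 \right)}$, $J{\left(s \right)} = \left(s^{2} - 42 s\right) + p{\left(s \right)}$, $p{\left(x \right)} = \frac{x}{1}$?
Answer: $-854$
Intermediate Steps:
$p{\left(x \right)} = x$ ($p{\left(x \right)} = x 1 = x$)
$J{\left(s \right)} = s^{2} - 41 s$ ($J{\left(s \right)} = \left(s^{2} - 42 s\right) + s = s^{2} - 41 s$)
$K{\left(c,R \right)} = -4$ ($K{\left(c,R \right)} = 4 - 8 = -4$)
$\left(-528 + J{\left(11 \right)}\right) - K{\left(-6,-38 \right)} = \left(-528 + 11 \left(-41 + 11\right)\right) - -4 = \left(-528 + 11 \left(-30\right)\right) + 4 = \left(-528 - 330\right) + 4 = -858 + 4 = -854$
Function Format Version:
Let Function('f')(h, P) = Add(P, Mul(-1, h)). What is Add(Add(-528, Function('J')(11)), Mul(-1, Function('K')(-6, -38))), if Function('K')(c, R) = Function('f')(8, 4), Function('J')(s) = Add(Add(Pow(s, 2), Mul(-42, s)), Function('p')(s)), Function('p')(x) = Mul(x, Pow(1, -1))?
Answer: -854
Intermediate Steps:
Function('p')(x) = x (Function('p')(x) = Mul(x, 1) = x)
Function('J')(s) = Add(Pow(s, 2), Mul(-41, s)) (Function('J')(s) = Add(Add(Pow(s, 2), Mul(-42, s)), s) = Add(Pow(s, 2), Mul(-41, s)))
Function('K')(c, R) = -4 (Function('K')(c, R) = Add(4, Mul(-1, 8)) = Add(4, -8) = -4)
Add(Add(-528, Function('J')(11)), Mul(-1, Function('K')(-6, -38))) = Add(Add(-528, Mul(11, Add(-41, 11))), Mul(-1, -4)) = Add(Add(-528, Mul(11, -30)), 4) = Add(Add(-528, -330), 4) = Add(-858, 4) = -854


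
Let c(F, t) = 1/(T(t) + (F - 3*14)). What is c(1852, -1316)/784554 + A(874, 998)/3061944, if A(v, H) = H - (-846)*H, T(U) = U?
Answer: 6825311991725/24723263416878 ≈ 0.27607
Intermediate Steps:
A(v, H) = 847*H (A(v, H) = H + 846*H = 847*H)
c(F, t) = 1/(-42 + F + t) (c(F, t) = 1/(t + (F - 3*14)) = 1/(t + (F - 42)) = 1/(t + (-42 + F)) = 1/(-42 + F + t))
c(1852, -1316)/784554 + A(874, 998)/3061944 = 1/(-42 + 1852 - 1316*784554) + (847*998)/3061944 = (1/784554)/494 + 845306*(1/3061944) = (1/494)*(1/784554) + 422653/1530972 = 1/387569676 + 422653/1530972 = 6825311991725/24723263416878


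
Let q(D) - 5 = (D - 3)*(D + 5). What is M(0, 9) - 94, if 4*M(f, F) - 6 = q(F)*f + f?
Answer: -185/2 ≈ -92.500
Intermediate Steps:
q(D) = 5 + (-3 + D)*(5 + D) (q(D) = 5 + (D - 3)*(D + 5) = 5 + (-3 + D)*(5 + D))
M(f, F) = 3/2 + f/4 + f*(-10 + F² + 2*F)/4 (M(f, F) = 3/2 + ((-10 + F² + 2*F)*f + f)/4 = 3/2 + (f*(-10 + F² + 2*F) + f)/4 = 3/2 + (f + f*(-10 + F² + 2*F))/4 = 3/2 + (f/4 + f*(-10 + F² + 2*F)/4) = 3/2 + f/4 + f*(-10 + F² + 2*F)/4)
M(0, 9) - 94 = (3/2 + (¼)*0 + (¼)*0*(-10 + 9² + 2*9)) - 94 = (3/2 + 0 + (¼)*0*(-10 + 81 + 18)) - 94 = (3/2 + 0 + (¼)*0*89) - 94 = (3/2 + 0 + 0) - 94 = 3/2 - 94 = -185/2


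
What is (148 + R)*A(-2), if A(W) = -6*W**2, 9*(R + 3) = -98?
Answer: -9656/3 ≈ -3218.7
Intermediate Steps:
R = -125/9 (R = -3 + (1/9)*(-98) = -3 - 98/9 = -125/9 ≈ -13.889)
(148 + R)*A(-2) = (148 - 125/9)*(-6*(-2)**2) = 1207*(-6*4)/9 = (1207/9)*(-24) = -9656/3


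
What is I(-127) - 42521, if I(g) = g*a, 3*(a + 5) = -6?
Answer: -41632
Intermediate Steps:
a = -7 (a = -5 + (1/3)*(-6) = -5 - 2 = -7)
I(g) = -7*g (I(g) = g*(-7) = -7*g)
I(-127) - 42521 = -7*(-127) - 42521 = 889 - 42521 = -41632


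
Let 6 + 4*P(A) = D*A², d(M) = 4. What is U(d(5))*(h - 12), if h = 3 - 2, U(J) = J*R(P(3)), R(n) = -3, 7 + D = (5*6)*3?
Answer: 132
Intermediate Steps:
D = 83 (D = -7 + (5*6)*3 = -7 + 30*3 = -7 + 90 = 83)
P(A) = -3/2 + 83*A²/4 (P(A) = -3/2 + (83*A²)/4 = -3/2 + 83*A²/4)
U(J) = -3*J (U(J) = J*(-3) = -3*J)
h = 1
U(d(5))*(h - 12) = (-3*4)*(1 - 12) = -12*(-11) = 132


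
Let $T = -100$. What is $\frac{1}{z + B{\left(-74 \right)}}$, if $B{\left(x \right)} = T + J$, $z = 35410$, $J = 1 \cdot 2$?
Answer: $\frac{1}{35312} \approx 2.8319 \cdot 10^{-5}$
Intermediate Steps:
$J = 2$
$B{\left(x \right)} = -98$ ($B{\left(x \right)} = -100 + 2 = -98$)
$\frac{1}{z + B{\left(-74 \right)}} = \frac{1}{35410 - 98} = \frac{1}{35312}$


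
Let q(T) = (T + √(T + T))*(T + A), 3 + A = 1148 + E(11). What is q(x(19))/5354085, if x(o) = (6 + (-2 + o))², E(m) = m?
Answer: 178273/1070817 + 7751*√2/1070817 ≈ 0.17672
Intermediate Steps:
x(o) = (4 + o)²
A = 1156 (A = -3 + (1148 + 11) = -3 + 1159 = 1156)
q(T) = (1156 + T)*(T + √2*√T) (q(T) = (T + √(T + T))*(T + 1156) = (T + √(2*T))*(1156 + T) = (T + √2*√T)*(1156 + T) = (1156 + T)*(T + √2*√T))
q(x(19))/5354085 = (((4 + 19)²)² + 1156*(4 + 19)² + √2*((4 + 19)²)^(3/2) + 1156*√2*√((4 + 19)²))/5354085 = ((23²)² + 1156*23² + √2*(23²)^(3/2) + 1156*√2*√(23²))*(1/5354085) = (529² + 1156*529 + √2*529^(3/2) + 1156*√2*√529)*(1/5354085) = (279841 + 611524 + √2*12167 + 1156*√2*23)*(1/5354085) = (279841 + 611524 + 12167*√2 + 26588*√2)*(1/5354085) = (891365 + 38755*√2)*(1/5354085) = 178273/1070817 + 7751*√2/1070817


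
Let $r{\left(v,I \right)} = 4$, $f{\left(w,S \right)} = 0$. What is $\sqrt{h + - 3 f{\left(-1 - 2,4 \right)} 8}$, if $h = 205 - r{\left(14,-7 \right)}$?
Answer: $\sqrt{201} \approx 14.177$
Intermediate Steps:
$h = 201$ ($h = 205 - 4 = 201$)
$\sqrt{h + - 3 f{\left(-1 - 2,4 \right)} 8} = \sqrt{201 + \left(-3\right) 0 \cdot 8} = \sqrt{201 + 0 \cdot 8} = \sqrt{201 + 0} = \sqrt{201}$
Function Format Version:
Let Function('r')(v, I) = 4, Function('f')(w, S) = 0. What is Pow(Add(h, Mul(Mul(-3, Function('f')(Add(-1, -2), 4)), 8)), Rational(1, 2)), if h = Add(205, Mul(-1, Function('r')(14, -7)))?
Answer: Pow(201, Rational(1, 2)) ≈ 14.177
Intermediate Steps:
h = 201 (h = Add(205, Mul(-1, 4)) = Add(205, -4) = 201)
Pow(Add(h, Mul(Mul(-3, Function('f')(Add(-1, -2), 4)), 8)), Rational(1, 2)) = Pow(Add(201, Mul(Mul(-3, 0), 8)), Rational(1, 2)) = Pow(Add(201, Mul(0, 8)), Rational(1, 2)) = Pow(Add(201, 0), Rational(1, 2)) = Pow(201, Rational(1, 2))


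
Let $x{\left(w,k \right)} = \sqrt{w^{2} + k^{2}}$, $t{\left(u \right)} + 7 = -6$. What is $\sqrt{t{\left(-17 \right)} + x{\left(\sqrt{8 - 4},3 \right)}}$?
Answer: $\sqrt{-13 + \sqrt{13}} \approx 3.065 i$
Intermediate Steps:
$t{\left(u \right)} = -13$ ($t{\left(u \right)} = -7 - 6 = -13$)
$x{\left(w,k \right)} = \sqrt{k^{2} + w^{2}}$
$\sqrt{t{\left(-17 \right)} + x{\left(\sqrt{8 - 4},3 \right)}} = \sqrt{-13 + \sqrt{3^{2} + \left(\sqrt{8 - 4}\right)^{2}}} = \sqrt{-13 + \sqrt{9 + \left(\sqrt{4}\right)^{2}}} = \sqrt{-13 + \sqrt{9 + 2^{2}}} = \sqrt{-13 + \sqrt{9 + 4}} = \sqrt{-13 + \sqrt{13}}$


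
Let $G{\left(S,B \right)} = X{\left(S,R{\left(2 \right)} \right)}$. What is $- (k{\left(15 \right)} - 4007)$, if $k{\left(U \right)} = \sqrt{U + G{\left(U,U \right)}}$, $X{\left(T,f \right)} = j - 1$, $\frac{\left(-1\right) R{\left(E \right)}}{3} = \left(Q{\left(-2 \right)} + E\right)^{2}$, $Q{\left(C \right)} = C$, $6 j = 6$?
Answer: $4007 - \sqrt{15} \approx 4003.1$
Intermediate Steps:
$j = 1$ ($j = \frac{1}{6} \cdot 6 = 1$)
$R{\left(E \right)} = - 3 \left(-2 + E\right)^{2}$
$X{\left(T,f \right)} = 0$ ($X{\left(T,f \right)} = 1 - 1 = 0$)
$G{\left(S,B \right)} = 0$
$k{\left(U \right)} = \sqrt{U}$ ($k{\left(U \right)} = \sqrt{U + 0} = \sqrt{U}$)
$- (k{\left(15 \right)} - 4007) = - (\sqrt{15} - 4007) = - (-4007 + \sqrt{15}) = 4007 - \sqrt{15}$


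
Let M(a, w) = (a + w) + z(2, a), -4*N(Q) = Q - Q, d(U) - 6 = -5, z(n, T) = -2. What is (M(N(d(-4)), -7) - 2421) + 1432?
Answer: -998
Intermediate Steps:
d(U) = 1 (d(U) = 6 - 5 = 1)
N(Q) = 0 (N(Q) = -(Q - Q)/4 = -1/4*0 = 0)
M(a, w) = -2 + a + w (M(a, w) = (a + w) - 2 = -2 + a + w)
(M(N(d(-4)), -7) - 2421) + 1432 = ((-2 + 0 - 7) - 2421) + 1432 = (-9 - 2421) + 1432 = -2430 + 1432 = -998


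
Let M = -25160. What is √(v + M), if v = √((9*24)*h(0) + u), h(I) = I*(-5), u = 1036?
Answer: √(-25160 + 2*√259) ≈ 158.52*I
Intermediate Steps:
h(I) = -5*I
v = 2*√259 (v = √((9*24)*(-5*0) + 1036) = √(216*0 + 1036) = √(0 + 1036) = √1036 = 2*√259 ≈ 32.187)
√(v + M) = √(2*√259 - 25160) = √(-25160 + 2*√259)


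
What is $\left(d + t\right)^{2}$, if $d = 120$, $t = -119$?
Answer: $1$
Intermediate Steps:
$\left(d + t\right)^{2} = \left(120 - 119\right)^{2} = 1^{2} = 1$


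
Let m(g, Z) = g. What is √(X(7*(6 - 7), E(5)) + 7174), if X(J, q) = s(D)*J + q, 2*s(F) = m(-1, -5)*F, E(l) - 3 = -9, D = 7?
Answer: √28770/2 ≈ 84.809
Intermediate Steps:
E(l) = -6 (E(l) = 3 - 9 = -6)
s(F) = -F/2 (s(F) = (-F)/2 = -F/2)
X(J, q) = q - 7*J/2 (X(J, q) = (-½*7)*J + q = -7*J/2 + q = q - 7*J/2)
√(X(7*(6 - 7), E(5)) + 7174) = √((-6 - 49*(6 - 7)/2) + 7174) = √((-6 - 49*(-1)/2) + 7174) = √((-6 - 7/2*(-7)) + 7174) = √((-6 + 49/2) + 7174) = √(37/2 + 7174) = √(14385/2) = √28770/2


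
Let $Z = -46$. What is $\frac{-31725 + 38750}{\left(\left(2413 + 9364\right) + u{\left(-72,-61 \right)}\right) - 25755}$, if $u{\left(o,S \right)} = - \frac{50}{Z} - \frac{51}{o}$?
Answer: $- \frac{775560}{1542973} \approx -0.50264$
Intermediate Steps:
$u{\left(o,S \right)} = \frac{25}{23} - \frac{51}{o}$ ($u{\left(o,S \right)} = - \frac{50}{-46} - \frac{51}{o} = \left(-50\right) \left(- \frac{1}{46}\right) - \frac{51}{o} = \frac{25}{23} - \frac{51}{o}$)
$\frac{-31725 + 38750}{\left(\left(2413 + 9364\right) + u{\left(-72,-61 \right)}\right) - 25755} = \frac{-31725 + 38750}{\left(\left(2413 + 9364\right) + \left(\frac{25}{23} - \frac{51}{-72}\right)\right) - 25755} = \frac{7025}{\left(11777 + \left(\frac{25}{23} - - \frac{17}{24}\right)\right) - 25755} = \frac{7025}{\left(11777 + \left(\frac{25}{23} + \frac{17}{24}\right)\right) - 25755} = \frac{7025}{\left(11777 + \frac{991}{552}\right) - 25755} = \frac{7025}{\frac{6501895}{552} - 25755} = \frac{7025}{- \frac{7714865}{552}} = 7025 \left(- \frac{552}{7714865}\right) = - \frac{775560}{1542973}$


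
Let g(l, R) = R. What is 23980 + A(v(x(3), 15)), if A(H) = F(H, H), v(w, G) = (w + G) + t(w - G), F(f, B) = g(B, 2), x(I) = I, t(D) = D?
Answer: 23982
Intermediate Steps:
F(f, B) = 2
v(w, G) = 2*w (v(w, G) = (w + G) + (w - G) = (G + w) + (w - G) = 2*w)
A(H) = 2
23980 + A(v(x(3), 15)) = 23980 + 2 = 23982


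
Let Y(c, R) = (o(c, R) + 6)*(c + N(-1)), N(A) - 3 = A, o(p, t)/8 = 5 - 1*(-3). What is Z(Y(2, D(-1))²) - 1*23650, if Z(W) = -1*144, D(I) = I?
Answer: -23794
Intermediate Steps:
o(p, t) = 64 (o(p, t) = 8*(5 - 1*(-3)) = 8*(5 + 3) = 8*8 = 64)
N(A) = 3 + A
Y(c, R) = 140 + 70*c (Y(c, R) = (64 + 6)*(c + (3 - 1)) = 70*(c + 2) = 70*(2 + c) = 140 + 70*c)
Z(W) = -144
Z(Y(2, D(-1))²) - 1*23650 = -144 - 1*23650 = -144 - 23650 = -23794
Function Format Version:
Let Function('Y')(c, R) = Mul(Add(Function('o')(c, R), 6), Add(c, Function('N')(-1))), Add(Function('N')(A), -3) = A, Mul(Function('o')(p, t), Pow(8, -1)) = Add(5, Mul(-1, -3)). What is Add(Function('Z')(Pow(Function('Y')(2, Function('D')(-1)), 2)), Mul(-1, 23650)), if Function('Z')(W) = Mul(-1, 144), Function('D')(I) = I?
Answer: -23794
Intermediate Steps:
Function('o')(p, t) = 64 (Function('o')(p, t) = Mul(8, Add(5, Mul(-1, -3))) = Mul(8, Add(5, 3)) = Mul(8, 8) = 64)
Function('N')(A) = Add(3, A)
Function('Y')(c, R) = Add(140, Mul(70, c)) (Function('Y')(c, R) = Mul(Add(64, 6), Add(c, Add(3, -1))) = Mul(70, Add(c, 2)) = Mul(70, Add(2, c)) = Add(140, Mul(70, c)))
Function('Z')(W) = -144
Add(Function('Z')(Pow(Function('Y')(2, Function('D')(-1)), 2)), Mul(-1, 23650)) = Add(-144, Mul(-1, 23650)) = Add(-144, -23650) = -23794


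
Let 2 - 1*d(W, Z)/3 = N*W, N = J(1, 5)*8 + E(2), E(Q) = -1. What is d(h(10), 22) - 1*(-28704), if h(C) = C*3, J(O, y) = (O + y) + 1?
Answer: 23760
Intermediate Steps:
J(O, y) = 1 + O + y
N = 55 (N = (1 + 1 + 5)*8 - 1 = 7*8 - 1 = 56 - 1 = 55)
h(C) = 3*C
d(W, Z) = 6 - 165*W
d(h(10), 22) - 1*(-28704) = (6 - 495*10) - 1*(-28704) = (6 - 165*30) + 28704 = (6 - 4950) + 28704 = -4944 + 28704 = 23760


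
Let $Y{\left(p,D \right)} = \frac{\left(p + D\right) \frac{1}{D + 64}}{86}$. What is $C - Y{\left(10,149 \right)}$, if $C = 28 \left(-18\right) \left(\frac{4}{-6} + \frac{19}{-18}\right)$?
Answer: $\frac{5299955}{6106} \approx 867.99$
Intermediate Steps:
$Y{\left(p,D \right)} = \frac{D + p}{86 \left(64 + D\right)}$ ($Y{\left(p,D \right)} = \frac{D + p}{64 + D} \frac{1}{86} = \frac{D + p}{86 \left(64 + D\right)}$)
$C = 868$ ($C = - 504 \left(4 \left(- \frac{1}{6}\right) + 19 \left(- \frac{1}{18}\right)\right) = - 504 \left(- \frac{2}{3} - \frac{19}{18}\right) = \left(-504\right) \left(- \frac{31}{18}\right) = 868$)
$C - Y{\left(10,149 \right)} = 868 - \frac{149 + 10}{86 \left(64 + 149\right)} = 868 - \frac{1}{86} \cdot \frac{1}{213} \cdot 159 = 868 - \frac{53}{6106} = \frac{5299955}{6106}$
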